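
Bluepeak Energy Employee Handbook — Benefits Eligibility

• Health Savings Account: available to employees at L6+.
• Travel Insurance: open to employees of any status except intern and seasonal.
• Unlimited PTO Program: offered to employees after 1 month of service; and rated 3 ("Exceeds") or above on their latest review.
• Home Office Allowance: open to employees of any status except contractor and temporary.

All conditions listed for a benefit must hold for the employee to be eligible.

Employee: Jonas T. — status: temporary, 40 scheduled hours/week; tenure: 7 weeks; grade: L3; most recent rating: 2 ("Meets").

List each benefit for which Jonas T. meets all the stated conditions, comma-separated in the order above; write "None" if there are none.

Travel Insurance

Health Savings Account — grade L3 < L6 ✗ → not eligible.
Travel Insurance — status temporary ✓ (not excluded) → eligible.
Unlimited PTO Program — service 7 weeks ≥ 1 month (≈30 days) ✓; rating 2 < 3 ✗ → not eligible.
Home Office Allowance — status temporary ✗ (excluded) → not eligible.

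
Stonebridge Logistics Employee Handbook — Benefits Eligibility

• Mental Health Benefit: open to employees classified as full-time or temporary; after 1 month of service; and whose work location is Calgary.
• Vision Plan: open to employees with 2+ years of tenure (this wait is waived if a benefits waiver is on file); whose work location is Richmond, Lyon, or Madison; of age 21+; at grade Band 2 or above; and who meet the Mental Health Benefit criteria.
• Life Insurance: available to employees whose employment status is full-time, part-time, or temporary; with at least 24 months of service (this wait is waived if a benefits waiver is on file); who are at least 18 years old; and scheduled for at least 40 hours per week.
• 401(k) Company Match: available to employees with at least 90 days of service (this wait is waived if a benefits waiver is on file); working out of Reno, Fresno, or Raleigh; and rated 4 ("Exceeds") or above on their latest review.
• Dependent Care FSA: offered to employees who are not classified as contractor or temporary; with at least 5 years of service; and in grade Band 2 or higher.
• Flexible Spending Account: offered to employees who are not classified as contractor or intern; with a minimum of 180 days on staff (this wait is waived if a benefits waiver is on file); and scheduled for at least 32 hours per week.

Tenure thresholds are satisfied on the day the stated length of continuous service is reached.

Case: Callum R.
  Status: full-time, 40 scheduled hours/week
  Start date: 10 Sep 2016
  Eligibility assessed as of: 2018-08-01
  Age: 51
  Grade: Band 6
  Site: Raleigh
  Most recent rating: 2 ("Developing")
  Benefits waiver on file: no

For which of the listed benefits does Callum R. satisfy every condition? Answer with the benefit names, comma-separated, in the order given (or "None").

Flexible Spending Account

Service from 10 Sep 2016 to 2018-08-01: 690 days.
Mental Health Benefit — status full-time ✓; service 690 days ≥ 1 month (≈30 days) ✓; site Raleigh ✗ (not Calgary) → not eligible.
Vision Plan — no waiver, service 690 days < 2 years (≈730 days) ✗ → not eligible.
Life Insurance — status full-time ✓; no waiver, service 690 days < 24 months (≈720 days) ✗ → not eligible.
401(k) Company Match — no waiver, service 690 days ≥ 90 days ✓; site Raleigh ✓; rating 2 < 4 ✗ → not eligible.
Dependent Care FSA — status full-time ✓ (not excluded); service 690 days < 5 years (≈1825 days) ✗ → not eligible.
Flexible Spending Account — status full-time ✓ (not excluded); no waiver, service 690 days ≥ 180 days ✓; 40 hrs/wk ≥ 32 ✓ → eligible.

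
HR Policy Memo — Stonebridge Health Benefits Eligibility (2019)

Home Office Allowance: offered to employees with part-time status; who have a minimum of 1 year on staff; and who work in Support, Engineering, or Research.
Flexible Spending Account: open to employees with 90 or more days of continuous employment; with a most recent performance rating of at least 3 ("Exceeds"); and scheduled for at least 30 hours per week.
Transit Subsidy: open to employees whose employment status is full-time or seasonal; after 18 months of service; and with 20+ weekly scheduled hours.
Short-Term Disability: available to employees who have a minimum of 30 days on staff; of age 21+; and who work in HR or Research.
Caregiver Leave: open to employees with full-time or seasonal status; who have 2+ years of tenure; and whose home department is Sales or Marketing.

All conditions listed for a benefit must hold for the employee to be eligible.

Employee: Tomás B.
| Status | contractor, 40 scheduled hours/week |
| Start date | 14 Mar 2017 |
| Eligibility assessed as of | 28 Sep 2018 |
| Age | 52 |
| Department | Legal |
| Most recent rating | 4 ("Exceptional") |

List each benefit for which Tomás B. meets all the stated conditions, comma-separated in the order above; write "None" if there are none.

Flexible Spending Account

Service from 14 Mar 2017 to 28 Sep 2018: 563 days.
Home Office Allowance — status contractor ✗ (requires part-time) → not eligible.
Flexible Spending Account — service 563 days ≥ 90 days ✓; rating 4 ≥ 3 ✓; 40 hrs/wk ≥ 30 ✓ → eligible.
Transit Subsidy — status contractor ✗ (requires full-time or seasonal) → not eligible.
Short-Term Disability — service 563 days ≥ 30 days ✓; age 52 ≥ 21 ✓; dept Legal ✗ → not eligible.
Caregiver Leave — status contractor ✗ (requires full-time or seasonal) → not eligible.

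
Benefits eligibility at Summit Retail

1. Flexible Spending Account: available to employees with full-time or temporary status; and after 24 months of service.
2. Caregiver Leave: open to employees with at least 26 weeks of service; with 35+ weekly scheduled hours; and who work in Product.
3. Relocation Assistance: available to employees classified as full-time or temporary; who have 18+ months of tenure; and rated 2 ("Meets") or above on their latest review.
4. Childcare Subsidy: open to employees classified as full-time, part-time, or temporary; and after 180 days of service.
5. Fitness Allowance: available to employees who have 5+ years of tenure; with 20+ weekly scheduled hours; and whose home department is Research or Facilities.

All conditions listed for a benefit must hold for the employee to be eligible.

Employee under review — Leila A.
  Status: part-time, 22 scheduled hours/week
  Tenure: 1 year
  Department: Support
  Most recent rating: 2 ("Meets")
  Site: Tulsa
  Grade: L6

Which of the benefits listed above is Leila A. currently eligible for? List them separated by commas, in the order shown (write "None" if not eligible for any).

Flexible Spending Account — status part-time ✗ (requires full-time or temporary) → not eligible.
Caregiver Leave — service 1 year ≥ 26 weeks (≈182 days) ✓; 22 hrs/wk < 35 ✗ → not eligible.
Relocation Assistance — status part-time ✗ (requires full-time or temporary) → not eligible.
Childcare Subsidy — status part-time ✓; service 1 year ≥ 180 days ✓ → eligible.
Fitness Allowance — service 1 year < 5 years ✗ → not eligible.

Childcare Subsidy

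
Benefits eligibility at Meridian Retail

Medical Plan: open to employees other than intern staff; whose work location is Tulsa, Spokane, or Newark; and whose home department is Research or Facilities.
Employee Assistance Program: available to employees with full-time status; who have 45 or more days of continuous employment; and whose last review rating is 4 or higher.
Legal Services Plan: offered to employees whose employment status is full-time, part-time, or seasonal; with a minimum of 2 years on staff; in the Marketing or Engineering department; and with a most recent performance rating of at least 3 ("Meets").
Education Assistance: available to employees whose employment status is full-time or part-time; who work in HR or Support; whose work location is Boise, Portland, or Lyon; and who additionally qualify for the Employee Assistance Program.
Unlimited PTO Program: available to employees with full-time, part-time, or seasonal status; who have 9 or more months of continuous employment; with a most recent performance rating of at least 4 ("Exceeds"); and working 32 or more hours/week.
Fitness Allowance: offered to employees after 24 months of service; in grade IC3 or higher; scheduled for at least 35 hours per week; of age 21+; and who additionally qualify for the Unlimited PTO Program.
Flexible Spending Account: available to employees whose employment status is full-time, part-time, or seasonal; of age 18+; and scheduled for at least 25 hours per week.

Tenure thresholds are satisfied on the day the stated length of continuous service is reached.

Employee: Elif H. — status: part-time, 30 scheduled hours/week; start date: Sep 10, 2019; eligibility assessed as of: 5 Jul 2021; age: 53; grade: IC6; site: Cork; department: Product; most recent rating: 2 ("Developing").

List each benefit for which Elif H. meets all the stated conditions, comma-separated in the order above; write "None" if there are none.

Service from Sep 10, 2019 to 5 Jul 2021: 664 days.
Medical Plan — status part-time ✓ (not excluded); site Cork ✗ (not Tulsa, Spokane, or Newark) → not eligible.
Employee Assistance Program — status part-time ✗ (requires full-time) → not eligible.
Legal Services Plan — status part-time ✓; service 664 days < 2 years (≈730 days) ✗ → not eligible.
Education Assistance — status part-time ✓; dept Product ✗ → not eligible.
Unlimited PTO Program — status part-time ✓; service 664 days ≥ 9 months (≈270 days) ✓; rating 2 < 4 ✗ → not eligible.
Fitness Allowance — service 664 days < 24 months (≈720 days) ✗ → not eligible.
Flexible Spending Account — status part-time ✓; age 53 ≥ 18 ✓; 30 hrs/wk ≥ 25 ✓ → eligible.

Flexible Spending Account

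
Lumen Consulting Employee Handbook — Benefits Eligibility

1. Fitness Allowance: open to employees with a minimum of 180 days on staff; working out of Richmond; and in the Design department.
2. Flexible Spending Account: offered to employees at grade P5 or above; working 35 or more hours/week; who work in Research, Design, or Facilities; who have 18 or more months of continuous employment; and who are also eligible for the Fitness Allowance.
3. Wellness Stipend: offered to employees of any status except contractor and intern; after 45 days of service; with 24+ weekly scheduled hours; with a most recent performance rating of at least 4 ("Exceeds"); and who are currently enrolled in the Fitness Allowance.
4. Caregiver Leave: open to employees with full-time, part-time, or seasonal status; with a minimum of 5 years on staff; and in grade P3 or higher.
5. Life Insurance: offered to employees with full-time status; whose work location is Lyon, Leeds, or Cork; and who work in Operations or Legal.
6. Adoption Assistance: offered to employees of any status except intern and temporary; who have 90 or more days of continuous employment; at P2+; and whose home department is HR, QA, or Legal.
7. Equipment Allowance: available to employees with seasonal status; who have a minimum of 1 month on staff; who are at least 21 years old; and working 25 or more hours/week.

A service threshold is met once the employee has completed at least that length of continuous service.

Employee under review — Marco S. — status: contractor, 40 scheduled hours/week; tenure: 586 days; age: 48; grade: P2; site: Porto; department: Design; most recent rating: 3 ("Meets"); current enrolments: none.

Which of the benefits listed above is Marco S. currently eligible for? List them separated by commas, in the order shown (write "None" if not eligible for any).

None

Fitness Allowance — service 586 days ≥ 180 days ✓; site Porto ✗ (not Richmond) → not eligible.
Flexible Spending Account — grade P2 < P5 ✗ → not eligible.
Wellness Stipend — status contractor ✗ (excluded) → not eligible.
Caregiver Leave — status contractor ✗ (requires full-time, part-time, or seasonal) → not eligible.
Life Insurance — status contractor ✗ (requires full-time) → not eligible.
Adoption Assistance — status contractor ✓ (not excluded); service 586 days ≥ 90 days ✓; grade P2 ≥ P2 ✓; dept Design ✗ → not eligible.
Equipment Allowance — status contractor ✗ (requires seasonal) → not eligible.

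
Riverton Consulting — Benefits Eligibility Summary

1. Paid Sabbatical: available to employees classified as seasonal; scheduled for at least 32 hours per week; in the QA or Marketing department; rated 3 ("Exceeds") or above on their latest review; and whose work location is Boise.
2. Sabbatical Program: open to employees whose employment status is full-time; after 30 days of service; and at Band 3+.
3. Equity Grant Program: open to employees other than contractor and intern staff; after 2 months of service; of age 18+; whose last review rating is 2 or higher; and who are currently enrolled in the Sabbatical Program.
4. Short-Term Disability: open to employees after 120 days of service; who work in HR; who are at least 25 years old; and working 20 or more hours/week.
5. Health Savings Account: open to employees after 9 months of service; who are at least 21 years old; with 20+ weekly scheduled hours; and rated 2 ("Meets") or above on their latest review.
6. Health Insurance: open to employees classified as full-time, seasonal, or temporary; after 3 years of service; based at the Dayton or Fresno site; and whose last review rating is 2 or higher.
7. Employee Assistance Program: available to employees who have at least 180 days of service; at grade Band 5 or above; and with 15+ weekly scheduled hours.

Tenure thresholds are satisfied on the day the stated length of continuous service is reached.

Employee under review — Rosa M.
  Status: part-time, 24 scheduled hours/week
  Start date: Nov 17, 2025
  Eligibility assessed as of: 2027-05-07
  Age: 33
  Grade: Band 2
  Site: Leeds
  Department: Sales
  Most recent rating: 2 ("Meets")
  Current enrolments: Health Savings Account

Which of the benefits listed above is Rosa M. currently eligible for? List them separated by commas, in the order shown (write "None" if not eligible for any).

Service from Nov 17, 2025 to 2027-05-07: 536 days.
Paid Sabbatical — status part-time ✗ (requires seasonal) → not eligible.
Sabbatical Program — status part-time ✗ (requires full-time) → not eligible.
Equity Grant Program — status part-time ✓ (not excluded); service 536 days ≥ 2 months (≈60 days) ✓; age 33 ≥ 18 ✓; rating 2 ≥ 2 ✓; not enrolled in Sabbatical Program ✗ → not eligible.
Short-Term Disability — service 536 days ≥ 120 days ✓; dept Sales ✗ → not eligible.
Health Savings Account — service 536 days ≥ 9 months (≈270 days) ✓; age 33 ≥ 21 ✓; 24 hrs/wk ≥ 20 ✓; rating 2 ≥ 2 ✓ → eligible.
Health Insurance — status part-time ✗ (requires full-time, seasonal, or temporary) → not eligible.
Employee Assistance Program — service 536 days ≥ 180 days ✓; grade Band 2 < Band 5 ✗ → not eligible.

Health Savings Account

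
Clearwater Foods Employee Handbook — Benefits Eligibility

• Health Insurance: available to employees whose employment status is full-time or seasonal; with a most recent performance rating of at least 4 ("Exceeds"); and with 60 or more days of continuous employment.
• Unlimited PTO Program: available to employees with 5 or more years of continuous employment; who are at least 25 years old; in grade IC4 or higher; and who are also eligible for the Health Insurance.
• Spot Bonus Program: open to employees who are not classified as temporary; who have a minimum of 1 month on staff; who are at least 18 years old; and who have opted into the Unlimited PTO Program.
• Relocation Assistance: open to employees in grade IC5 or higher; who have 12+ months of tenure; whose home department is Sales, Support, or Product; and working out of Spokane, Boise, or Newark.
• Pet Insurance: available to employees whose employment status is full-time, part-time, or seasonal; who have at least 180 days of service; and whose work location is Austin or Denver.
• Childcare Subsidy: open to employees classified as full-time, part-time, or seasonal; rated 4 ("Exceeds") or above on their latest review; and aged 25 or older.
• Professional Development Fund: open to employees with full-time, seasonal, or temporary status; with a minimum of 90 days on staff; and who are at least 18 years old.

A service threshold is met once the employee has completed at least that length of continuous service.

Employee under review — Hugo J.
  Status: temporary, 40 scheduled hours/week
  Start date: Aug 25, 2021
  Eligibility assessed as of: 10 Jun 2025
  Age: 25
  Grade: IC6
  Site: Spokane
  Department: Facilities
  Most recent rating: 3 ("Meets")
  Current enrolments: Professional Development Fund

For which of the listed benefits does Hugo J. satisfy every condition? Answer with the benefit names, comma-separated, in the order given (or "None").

Professional Development Fund

Service from Aug 25, 2021 to 10 Jun 2025: 1385 days.
Health Insurance — status temporary ✗ (requires full-time or seasonal) → not eligible.
Unlimited PTO Program — service 1385 days < 5 years (≈1825 days) ✗ → not eligible.
Spot Bonus Program — status temporary ✗ (excluded) → not eligible.
Relocation Assistance — grade IC6 ≥ IC5 ✓; service 1385 days ≥ 12 months (≈360 days) ✓; dept Facilities ✗ → not eligible.
Pet Insurance — status temporary ✗ (requires full-time, part-time, or seasonal) → not eligible.
Childcare Subsidy — status temporary ✗ (requires full-time, part-time, or seasonal) → not eligible.
Professional Development Fund — status temporary ✓; service 1385 days ≥ 90 days ✓; age 25 ≥ 18 ✓ → eligible.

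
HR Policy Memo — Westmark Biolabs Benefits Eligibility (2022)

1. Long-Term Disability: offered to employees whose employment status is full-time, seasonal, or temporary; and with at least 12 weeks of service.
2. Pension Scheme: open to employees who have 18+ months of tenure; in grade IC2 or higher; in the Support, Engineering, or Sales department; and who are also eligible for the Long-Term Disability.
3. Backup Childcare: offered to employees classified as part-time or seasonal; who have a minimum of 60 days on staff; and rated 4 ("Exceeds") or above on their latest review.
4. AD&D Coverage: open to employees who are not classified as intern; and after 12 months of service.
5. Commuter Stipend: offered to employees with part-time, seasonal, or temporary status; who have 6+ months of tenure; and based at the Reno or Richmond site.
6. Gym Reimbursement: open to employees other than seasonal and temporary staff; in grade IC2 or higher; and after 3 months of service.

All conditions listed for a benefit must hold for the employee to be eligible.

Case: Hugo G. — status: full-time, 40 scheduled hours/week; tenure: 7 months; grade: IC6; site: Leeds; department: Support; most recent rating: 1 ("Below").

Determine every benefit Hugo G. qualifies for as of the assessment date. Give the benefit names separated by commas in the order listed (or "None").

Long-Term Disability — status full-time ✓; service 7 months ≥ 12 weeks (≈84 days) ✓ → eligible.
Pension Scheme — service 7 months < 18 months ✗ → not eligible.
Backup Childcare — status full-time ✗ (requires part-time or seasonal) → not eligible.
AD&D Coverage — status full-time ✓ (not excluded); service 7 months < 12 months ✗ → not eligible.
Commuter Stipend — status full-time ✗ (requires part-time, seasonal, or temporary) → not eligible.
Gym Reimbursement — status full-time ✓ (not excluded); grade IC6 ≥ IC2 ✓; service 7 months ≥ 3 months ✓ → eligible.

Long-Term Disability, Gym Reimbursement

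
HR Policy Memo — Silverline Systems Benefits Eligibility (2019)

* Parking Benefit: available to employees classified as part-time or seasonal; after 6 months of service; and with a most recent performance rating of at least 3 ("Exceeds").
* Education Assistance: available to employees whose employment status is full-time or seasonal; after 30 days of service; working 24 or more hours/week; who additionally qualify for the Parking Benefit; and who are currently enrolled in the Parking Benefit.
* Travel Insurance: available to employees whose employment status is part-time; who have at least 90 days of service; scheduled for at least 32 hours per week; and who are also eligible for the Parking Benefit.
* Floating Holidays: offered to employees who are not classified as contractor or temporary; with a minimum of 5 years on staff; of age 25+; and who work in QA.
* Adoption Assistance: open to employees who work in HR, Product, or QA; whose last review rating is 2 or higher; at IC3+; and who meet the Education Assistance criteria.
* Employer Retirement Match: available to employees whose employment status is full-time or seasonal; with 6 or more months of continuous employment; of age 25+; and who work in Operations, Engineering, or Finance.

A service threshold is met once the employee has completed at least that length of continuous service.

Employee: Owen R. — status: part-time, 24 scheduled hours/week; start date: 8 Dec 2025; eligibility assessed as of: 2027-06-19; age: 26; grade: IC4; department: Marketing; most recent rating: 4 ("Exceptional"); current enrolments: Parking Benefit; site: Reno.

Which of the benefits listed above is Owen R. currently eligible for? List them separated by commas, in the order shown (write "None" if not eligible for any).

Parking Benefit

Service from 8 Dec 2025 to 2027-06-19: 558 days.
Parking Benefit — status part-time ✓; service 558 days ≥ 6 months (≈180 days) ✓; rating 4 ≥ 3 ✓ → eligible.
Education Assistance — status part-time ✗ (requires full-time or seasonal) → not eligible.
Travel Insurance — status part-time ✓; service 558 days ≥ 90 days ✓; 24 hrs/wk < 32 ✗ → not eligible.
Floating Holidays — status part-time ✓ (not excluded); service 558 days < 5 years (≈1825 days) ✗ → not eligible.
Adoption Assistance — dept Marketing ✗ → not eligible.
Employer Retirement Match — status part-time ✗ (requires full-time or seasonal) → not eligible.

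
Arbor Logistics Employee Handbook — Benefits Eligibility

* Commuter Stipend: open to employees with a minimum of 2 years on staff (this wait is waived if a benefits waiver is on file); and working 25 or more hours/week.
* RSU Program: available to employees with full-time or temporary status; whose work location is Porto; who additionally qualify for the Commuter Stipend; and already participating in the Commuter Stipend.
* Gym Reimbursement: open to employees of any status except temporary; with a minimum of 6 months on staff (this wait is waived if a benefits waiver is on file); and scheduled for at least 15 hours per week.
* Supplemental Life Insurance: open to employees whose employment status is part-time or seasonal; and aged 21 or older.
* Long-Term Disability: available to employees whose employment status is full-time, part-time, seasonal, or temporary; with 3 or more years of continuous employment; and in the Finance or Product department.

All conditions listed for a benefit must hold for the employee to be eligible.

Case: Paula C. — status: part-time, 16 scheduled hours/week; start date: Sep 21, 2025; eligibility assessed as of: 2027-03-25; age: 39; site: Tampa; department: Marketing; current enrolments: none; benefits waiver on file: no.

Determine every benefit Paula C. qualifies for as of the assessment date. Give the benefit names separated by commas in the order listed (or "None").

Service from Sep 21, 2025 to 2027-03-25: 550 days.
Commuter Stipend — no waiver, service 550 days < 2 years (≈730 days) ✗ → not eligible.
RSU Program — status part-time ✗ (requires full-time or temporary) → not eligible.
Gym Reimbursement — status part-time ✓ (not excluded); no waiver, service 550 days ≥ 6 months (≈180 days) ✓; 16 hrs/wk ≥ 15 ✓ → eligible.
Supplemental Life Insurance — status part-time ✓; age 39 ≥ 21 ✓ → eligible.
Long-Term Disability — status part-time ✓; service 550 days < 3 years (≈1095 days) ✗ → not eligible.

Gym Reimbursement, Supplemental Life Insurance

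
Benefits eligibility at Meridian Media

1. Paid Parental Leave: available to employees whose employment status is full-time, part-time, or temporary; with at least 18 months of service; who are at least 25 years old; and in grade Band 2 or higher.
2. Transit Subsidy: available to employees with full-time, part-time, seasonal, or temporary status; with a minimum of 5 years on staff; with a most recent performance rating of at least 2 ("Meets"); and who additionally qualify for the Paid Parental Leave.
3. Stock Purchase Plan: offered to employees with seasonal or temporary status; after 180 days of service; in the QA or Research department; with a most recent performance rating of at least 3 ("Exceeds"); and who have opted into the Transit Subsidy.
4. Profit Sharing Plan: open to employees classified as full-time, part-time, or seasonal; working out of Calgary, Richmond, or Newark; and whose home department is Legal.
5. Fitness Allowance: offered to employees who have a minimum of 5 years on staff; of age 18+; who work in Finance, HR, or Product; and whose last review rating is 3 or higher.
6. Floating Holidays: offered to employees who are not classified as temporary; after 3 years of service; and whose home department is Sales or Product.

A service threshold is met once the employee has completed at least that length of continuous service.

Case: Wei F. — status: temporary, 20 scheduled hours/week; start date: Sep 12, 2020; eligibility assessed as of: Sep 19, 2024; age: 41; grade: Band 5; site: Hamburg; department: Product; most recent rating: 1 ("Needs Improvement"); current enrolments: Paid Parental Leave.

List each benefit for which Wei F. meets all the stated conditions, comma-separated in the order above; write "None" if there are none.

Paid Parental Leave

Service from Sep 12, 2020 to Sep 19, 2024: 1468 days.
Paid Parental Leave — status temporary ✓; service 1468 days ≥ 18 months (≈540 days) ✓; age 41 ≥ 25 ✓; grade Band 5 ≥ Band 2 ✓ → eligible.
Transit Subsidy — status temporary ✓; service 1468 days < 5 years (≈1825 days) ✗ → not eligible.
Stock Purchase Plan — status temporary ✓; service 1468 days ≥ 180 days ✓; dept Product ✗ → not eligible.
Profit Sharing Plan — status temporary ✗ (requires full-time, part-time, or seasonal) → not eligible.
Fitness Allowance — service 1468 days < 5 years (≈1825 days) ✗ → not eligible.
Floating Holidays — status temporary ✗ (excluded) → not eligible.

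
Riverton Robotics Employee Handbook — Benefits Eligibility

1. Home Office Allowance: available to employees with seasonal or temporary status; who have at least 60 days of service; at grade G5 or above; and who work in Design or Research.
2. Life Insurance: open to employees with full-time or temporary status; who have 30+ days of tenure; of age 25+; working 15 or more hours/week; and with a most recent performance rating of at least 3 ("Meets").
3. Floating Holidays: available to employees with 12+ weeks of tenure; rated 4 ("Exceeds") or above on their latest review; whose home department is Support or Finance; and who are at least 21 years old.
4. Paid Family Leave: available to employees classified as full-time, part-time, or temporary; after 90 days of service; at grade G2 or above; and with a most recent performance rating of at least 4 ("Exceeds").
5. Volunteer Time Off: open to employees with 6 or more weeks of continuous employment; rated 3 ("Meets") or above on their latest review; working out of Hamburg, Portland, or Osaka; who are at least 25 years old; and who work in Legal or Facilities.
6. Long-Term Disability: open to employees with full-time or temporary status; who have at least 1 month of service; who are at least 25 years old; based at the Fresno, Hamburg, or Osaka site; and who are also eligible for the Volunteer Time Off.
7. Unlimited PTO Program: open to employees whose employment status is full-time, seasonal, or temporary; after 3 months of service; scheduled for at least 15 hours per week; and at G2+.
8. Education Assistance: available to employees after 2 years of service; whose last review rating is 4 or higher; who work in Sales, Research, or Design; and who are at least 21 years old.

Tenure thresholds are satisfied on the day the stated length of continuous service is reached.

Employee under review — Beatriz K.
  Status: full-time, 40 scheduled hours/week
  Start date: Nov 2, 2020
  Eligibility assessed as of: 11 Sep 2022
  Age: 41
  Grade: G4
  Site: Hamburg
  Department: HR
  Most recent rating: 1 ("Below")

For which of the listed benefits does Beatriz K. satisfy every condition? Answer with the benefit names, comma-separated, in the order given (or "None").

Service from Nov 2, 2020 to 11 Sep 2022: 678 days.
Home Office Allowance — status full-time ✗ (requires seasonal or temporary) → not eligible.
Life Insurance — status full-time ✓; service 678 days ≥ 30 days ✓; age 41 ≥ 25 ✓; 40 hrs/wk ≥ 15 ✓; rating 1 < 3 ✗ → not eligible.
Floating Holidays — service 678 days ≥ 12 weeks (≈84 days) ✓; rating 1 < 4 ✗ → not eligible.
Paid Family Leave — status full-time ✓; service 678 days ≥ 90 days ✓; grade G4 ≥ G2 ✓; rating 1 < 4 ✗ → not eligible.
Volunteer Time Off — service 678 days ≥ 6 weeks (≈42 days) ✓; rating 1 < 3 ✗ → not eligible.
Long-Term Disability — status full-time ✓; service 678 days ≥ 1 month (≈30 days) ✓; age 41 ≥ 25 ✓; site Hamburg ✓; not eligible for Volunteer Time Off ✗ → not eligible.
Unlimited PTO Program — status full-time ✓; service 678 days ≥ 3 months (≈90 days) ✓; 40 hrs/wk ≥ 15 ✓; grade G4 ≥ G2 ✓ → eligible.
Education Assistance — service 678 days < 2 years (≈730 days) ✗ → not eligible.

Unlimited PTO Program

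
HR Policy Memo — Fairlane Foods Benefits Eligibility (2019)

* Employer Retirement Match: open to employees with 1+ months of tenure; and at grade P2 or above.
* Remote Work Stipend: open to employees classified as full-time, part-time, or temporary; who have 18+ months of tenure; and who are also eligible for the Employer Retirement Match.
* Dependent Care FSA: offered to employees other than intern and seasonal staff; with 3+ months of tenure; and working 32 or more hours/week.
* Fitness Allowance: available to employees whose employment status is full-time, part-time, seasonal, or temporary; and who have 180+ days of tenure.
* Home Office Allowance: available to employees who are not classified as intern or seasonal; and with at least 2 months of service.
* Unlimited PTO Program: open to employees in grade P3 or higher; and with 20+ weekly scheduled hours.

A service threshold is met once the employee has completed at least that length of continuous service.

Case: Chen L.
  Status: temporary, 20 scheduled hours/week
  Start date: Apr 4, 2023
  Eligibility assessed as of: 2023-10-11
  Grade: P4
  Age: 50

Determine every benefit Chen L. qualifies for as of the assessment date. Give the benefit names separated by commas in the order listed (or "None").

Service from Apr 4, 2023 to 2023-10-11: 190 days.
Employer Retirement Match — service 190 days ≥ 1 month (≈30 days) ✓; grade P4 ≥ P2 ✓ → eligible.
Remote Work Stipend — status temporary ✓; service 190 days < 18 months (≈540 days) ✗ → not eligible.
Dependent Care FSA — status temporary ✓ (not excluded); service 190 days ≥ 3 months (≈90 days) ✓; 20 hrs/wk < 32 ✗ → not eligible.
Fitness Allowance — status temporary ✓; service 190 days ≥ 180 days ✓ → eligible.
Home Office Allowance — status temporary ✓ (not excluded); service 190 days ≥ 2 months (≈60 days) ✓ → eligible.
Unlimited PTO Program — grade P4 ≥ P3 ✓; 20 hrs/wk ≥ 20 ✓ → eligible.

Employer Retirement Match, Fitness Allowance, Home Office Allowance, Unlimited PTO Program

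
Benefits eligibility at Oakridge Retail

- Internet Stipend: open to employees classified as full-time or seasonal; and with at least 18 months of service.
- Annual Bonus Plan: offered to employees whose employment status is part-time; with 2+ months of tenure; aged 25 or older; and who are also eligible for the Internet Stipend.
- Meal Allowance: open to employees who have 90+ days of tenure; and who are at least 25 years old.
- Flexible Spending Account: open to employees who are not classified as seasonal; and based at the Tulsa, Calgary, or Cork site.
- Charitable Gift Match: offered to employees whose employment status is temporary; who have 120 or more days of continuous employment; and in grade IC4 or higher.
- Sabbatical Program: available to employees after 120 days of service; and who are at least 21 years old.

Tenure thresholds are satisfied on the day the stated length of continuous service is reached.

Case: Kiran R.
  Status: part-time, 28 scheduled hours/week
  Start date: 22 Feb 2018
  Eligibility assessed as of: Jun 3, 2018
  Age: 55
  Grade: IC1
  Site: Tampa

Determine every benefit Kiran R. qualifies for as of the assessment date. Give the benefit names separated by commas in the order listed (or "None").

Service from 22 Feb 2018 to Jun 3, 2018: 101 days.
Internet Stipend — status part-time ✗ (requires full-time or seasonal) → not eligible.
Annual Bonus Plan — status part-time ✓; service 101 days ≥ 2 months (≈60 days) ✓; age 55 ≥ 25 ✓; not eligible for Internet Stipend ✗ → not eligible.
Meal Allowance — service 101 days ≥ 90 days ✓; age 55 ≥ 25 ✓ → eligible.
Flexible Spending Account — status part-time ✓ (not excluded); site Tampa ✗ (not Tulsa, Calgary, or Cork) → not eligible.
Charitable Gift Match — status part-time ✗ (requires temporary) → not eligible.
Sabbatical Program — service 101 days < 120 days ✗ → not eligible.

Meal Allowance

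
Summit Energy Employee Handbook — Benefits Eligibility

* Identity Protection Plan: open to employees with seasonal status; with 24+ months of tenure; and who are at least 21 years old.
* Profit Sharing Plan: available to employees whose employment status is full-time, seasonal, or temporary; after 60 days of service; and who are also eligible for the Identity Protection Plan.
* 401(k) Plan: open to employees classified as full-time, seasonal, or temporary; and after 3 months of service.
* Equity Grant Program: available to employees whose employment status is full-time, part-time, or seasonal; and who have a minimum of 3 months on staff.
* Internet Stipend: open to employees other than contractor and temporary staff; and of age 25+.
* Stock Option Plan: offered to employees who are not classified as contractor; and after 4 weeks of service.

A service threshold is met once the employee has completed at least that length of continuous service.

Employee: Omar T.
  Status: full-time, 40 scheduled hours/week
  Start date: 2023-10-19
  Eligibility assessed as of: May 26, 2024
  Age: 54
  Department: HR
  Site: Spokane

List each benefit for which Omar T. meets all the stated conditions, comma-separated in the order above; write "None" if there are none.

401(k) Plan, Equity Grant Program, Internet Stipend, Stock Option Plan

Service from 2023-10-19 to May 26, 2024: 220 days.
Identity Protection Plan — status full-time ✗ (requires seasonal) → not eligible.
Profit Sharing Plan — status full-time ✓; service 220 days ≥ 60 days ✓; not eligible for Identity Protection Plan ✗ → not eligible.
401(k) Plan — status full-time ✓; service 220 days ≥ 3 months (≈90 days) ✓ → eligible.
Equity Grant Program — status full-time ✓; service 220 days ≥ 3 months (≈90 days) ✓ → eligible.
Internet Stipend — status full-time ✓ (not excluded); age 54 ≥ 25 ✓ → eligible.
Stock Option Plan — status full-time ✓ (not excluded); service 220 days ≥ 4 weeks (≈28 days) ✓ → eligible.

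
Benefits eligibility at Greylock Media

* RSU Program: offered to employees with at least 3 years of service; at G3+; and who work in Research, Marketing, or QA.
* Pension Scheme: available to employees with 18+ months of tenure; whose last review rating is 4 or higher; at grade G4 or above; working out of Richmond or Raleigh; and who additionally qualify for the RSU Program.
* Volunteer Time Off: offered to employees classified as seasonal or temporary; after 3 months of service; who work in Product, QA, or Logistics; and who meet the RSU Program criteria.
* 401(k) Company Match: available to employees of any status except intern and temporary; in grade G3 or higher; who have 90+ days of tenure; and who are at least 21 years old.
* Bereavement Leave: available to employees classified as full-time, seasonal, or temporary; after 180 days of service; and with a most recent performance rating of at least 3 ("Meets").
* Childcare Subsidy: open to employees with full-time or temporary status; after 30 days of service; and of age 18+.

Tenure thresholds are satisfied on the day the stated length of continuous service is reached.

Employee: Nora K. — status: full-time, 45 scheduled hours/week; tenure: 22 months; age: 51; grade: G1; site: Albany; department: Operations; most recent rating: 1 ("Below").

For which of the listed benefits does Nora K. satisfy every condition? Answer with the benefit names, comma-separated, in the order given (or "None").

Childcare Subsidy

RSU Program — service 22 months < 3 years (≈1095 days) ✗ → not eligible.
Pension Scheme — service 22 months ≥ 18 months ✓; rating 1 < 4 ✗ → not eligible.
Volunteer Time Off — status full-time ✗ (requires seasonal or temporary) → not eligible.
401(k) Company Match — status full-time ✓ (not excluded); grade G1 < G3 ✗ → not eligible.
Bereavement Leave — status full-time ✓; service 22 months ≥ 180 days ✓; rating 1 < 3 ✗ → not eligible.
Childcare Subsidy — status full-time ✓; service 22 months ≥ 30 days ✓; age 51 ≥ 18 ✓ → eligible.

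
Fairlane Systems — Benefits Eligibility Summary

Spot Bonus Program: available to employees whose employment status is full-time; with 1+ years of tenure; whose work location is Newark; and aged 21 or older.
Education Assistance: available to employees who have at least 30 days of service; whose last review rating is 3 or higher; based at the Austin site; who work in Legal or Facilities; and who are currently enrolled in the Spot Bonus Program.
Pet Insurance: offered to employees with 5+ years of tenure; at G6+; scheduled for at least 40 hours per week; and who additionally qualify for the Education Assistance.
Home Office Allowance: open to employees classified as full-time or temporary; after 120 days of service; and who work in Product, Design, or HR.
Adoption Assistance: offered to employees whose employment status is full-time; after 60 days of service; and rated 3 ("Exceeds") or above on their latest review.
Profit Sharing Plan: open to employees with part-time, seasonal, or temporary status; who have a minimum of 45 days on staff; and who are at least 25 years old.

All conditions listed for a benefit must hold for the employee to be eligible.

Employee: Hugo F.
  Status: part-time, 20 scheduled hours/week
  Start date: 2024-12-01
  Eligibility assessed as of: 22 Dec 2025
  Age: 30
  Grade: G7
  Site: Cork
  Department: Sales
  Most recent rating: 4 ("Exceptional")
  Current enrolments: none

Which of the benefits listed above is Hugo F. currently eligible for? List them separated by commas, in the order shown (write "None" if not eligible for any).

Service from 2024-12-01 to 22 Dec 2025: 386 days.
Spot Bonus Program — status part-time ✗ (requires full-time) → not eligible.
Education Assistance — service 386 days ≥ 30 days ✓; rating 4 ≥ 3 ✓; site Cork ✗ (not Austin) → not eligible.
Pet Insurance — service 386 days < 5 years (≈1825 days) ✗ → not eligible.
Home Office Allowance — status part-time ✗ (requires full-time or temporary) → not eligible.
Adoption Assistance — status part-time ✗ (requires full-time) → not eligible.
Profit Sharing Plan — status part-time ✓; service 386 days ≥ 45 days ✓; age 30 ≥ 25 ✓ → eligible.

Profit Sharing Plan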